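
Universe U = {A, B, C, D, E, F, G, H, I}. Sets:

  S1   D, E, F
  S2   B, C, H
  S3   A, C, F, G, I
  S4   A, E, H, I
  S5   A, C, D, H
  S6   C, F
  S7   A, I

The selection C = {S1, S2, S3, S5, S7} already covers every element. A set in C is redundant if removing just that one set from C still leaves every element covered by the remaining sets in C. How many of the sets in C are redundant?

Drop S1: E uncovered — not redundant.
Drop S2: B uncovered — not redundant.
Drop S3: G uncovered — not redundant.
Drop S5: the rest still cover every element — redundant.
Drop S7: the rest still cover every element — redundant.
2 redundant: S5, S7.

2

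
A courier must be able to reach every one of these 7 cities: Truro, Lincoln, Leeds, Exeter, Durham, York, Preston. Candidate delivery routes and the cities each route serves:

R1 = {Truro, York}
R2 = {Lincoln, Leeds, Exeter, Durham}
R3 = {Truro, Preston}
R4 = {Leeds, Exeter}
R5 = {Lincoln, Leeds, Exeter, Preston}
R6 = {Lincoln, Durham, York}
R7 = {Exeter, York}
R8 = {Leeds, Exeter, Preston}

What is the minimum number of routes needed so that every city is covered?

R1, R2, R3 together cover {Truro, Lincoln, Leeds, Exeter, Durham, York, Preston} — every city.
No 2 of the 8 routes cover everything (all 28 pairs fall short), so 3 is minimum.

3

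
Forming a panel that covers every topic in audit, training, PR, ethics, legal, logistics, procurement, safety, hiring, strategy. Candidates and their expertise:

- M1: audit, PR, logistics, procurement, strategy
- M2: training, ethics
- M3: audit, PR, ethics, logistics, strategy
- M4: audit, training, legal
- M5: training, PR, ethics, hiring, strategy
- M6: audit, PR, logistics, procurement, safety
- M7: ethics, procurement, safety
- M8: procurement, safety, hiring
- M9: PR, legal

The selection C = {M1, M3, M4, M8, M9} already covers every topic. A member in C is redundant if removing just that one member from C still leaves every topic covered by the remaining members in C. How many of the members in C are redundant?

Drop M1: the rest still cover every topic — redundant.
Drop M3: ethics uncovered — not redundant.
Drop M4: training uncovered — not redundant.
Drop M8: safety, hiring uncovered — not redundant.
Drop M9: the rest still cover every topic — redundant.
2 redundant: M1, M9.

2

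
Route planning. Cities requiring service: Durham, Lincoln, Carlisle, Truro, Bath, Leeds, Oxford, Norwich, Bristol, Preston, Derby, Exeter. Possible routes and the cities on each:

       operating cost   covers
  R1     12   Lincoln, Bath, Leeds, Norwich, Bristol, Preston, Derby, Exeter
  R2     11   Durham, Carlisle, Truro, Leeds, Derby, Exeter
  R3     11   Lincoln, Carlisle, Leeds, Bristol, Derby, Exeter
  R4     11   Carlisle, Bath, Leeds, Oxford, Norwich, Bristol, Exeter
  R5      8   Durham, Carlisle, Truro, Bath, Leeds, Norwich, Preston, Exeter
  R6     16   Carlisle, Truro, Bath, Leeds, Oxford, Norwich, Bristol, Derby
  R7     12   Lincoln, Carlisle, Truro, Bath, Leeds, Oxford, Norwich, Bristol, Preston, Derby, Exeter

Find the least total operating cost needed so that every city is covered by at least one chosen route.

20

R5, R7 cover every city at operating cost 8 + 12 = 20.
Any cover uses at least 2 routes; among all covering selections none totals below 20.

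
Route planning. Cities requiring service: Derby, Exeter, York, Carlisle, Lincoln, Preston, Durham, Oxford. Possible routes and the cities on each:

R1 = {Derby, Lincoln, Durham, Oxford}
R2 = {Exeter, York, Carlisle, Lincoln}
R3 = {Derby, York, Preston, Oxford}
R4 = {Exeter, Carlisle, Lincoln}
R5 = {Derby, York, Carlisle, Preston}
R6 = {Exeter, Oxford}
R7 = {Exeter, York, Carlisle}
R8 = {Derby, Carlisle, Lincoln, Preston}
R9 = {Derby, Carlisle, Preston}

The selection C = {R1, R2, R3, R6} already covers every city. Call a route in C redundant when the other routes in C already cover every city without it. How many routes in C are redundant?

1

Drop R1: Durham uncovered — not redundant.
Drop R2: Carlisle uncovered — not redundant.
Drop R3: Preston uncovered — not redundant.
Drop R6: the rest still cover every city — redundant.
1 redundant: R6.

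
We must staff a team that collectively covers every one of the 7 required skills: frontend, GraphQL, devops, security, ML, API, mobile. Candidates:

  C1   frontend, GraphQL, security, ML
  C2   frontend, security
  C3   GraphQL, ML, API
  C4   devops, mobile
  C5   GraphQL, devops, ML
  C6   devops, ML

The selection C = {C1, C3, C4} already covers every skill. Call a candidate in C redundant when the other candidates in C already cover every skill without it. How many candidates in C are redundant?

Drop C1: frontend, security uncovered — not redundant.
Drop C3: API uncovered — not redundant.
Drop C4: devops, mobile uncovered — not redundant.
None of the candidates in C is redundant.

0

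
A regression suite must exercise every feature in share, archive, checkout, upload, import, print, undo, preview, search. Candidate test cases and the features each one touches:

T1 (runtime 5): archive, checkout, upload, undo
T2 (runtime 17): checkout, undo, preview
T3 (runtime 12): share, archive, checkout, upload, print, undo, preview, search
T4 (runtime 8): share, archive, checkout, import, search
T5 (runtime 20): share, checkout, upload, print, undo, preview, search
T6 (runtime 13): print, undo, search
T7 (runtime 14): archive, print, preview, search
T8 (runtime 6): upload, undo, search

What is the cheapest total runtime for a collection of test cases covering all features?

20

T3, T4 cover every feature at runtime 12 + 8 = 20.
Any cover uses at least 2 test cases; among all covering selections none totals below 20.
Greedy by coverage-per-runtime would pick T1, T4, T3 for 25 — worse than the optimum 20.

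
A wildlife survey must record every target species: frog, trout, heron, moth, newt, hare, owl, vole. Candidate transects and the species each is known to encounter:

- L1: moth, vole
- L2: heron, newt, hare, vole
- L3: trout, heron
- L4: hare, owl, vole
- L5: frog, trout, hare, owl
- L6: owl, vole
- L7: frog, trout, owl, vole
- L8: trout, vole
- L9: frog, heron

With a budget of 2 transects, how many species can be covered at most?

7

Choosing L2, L5 covers {frog, trout, heron, newt, hare, owl, vole} — 7 species.
No choice of 2 transects does better; here moth is left uncovered.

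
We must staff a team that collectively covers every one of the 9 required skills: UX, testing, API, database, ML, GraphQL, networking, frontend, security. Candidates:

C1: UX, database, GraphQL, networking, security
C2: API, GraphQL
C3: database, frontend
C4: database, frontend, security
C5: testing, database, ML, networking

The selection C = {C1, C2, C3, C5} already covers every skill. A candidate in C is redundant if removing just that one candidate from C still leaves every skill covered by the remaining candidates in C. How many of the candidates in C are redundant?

0

Drop C1: UX, security uncovered — not redundant.
Drop C2: API uncovered — not redundant.
Drop C3: frontend uncovered — not redundant.
Drop C5: testing, ML uncovered — not redundant.
None of the candidates in C is redundant.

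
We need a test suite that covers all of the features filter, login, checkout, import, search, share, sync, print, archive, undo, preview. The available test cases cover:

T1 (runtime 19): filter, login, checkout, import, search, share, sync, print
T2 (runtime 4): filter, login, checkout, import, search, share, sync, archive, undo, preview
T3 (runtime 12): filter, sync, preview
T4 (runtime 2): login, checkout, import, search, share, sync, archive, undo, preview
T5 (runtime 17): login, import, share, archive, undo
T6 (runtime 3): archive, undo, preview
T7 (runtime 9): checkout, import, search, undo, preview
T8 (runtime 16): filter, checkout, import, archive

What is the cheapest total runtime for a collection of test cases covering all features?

T1, T4 cover every feature at runtime 19 + 2 = 21.
Any cover uses at least 2 test cases; among all covering selections none totals below 21.
Greedy by coverage-per-runtime would pick T4, T2, T1 for 25 — worse than the optimum 21.

21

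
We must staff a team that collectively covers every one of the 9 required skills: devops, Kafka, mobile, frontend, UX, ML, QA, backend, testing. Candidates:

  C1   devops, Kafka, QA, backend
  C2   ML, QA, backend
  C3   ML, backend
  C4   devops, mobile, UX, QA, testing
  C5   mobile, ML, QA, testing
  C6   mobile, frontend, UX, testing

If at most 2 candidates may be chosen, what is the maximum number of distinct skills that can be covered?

Choosing C1, C6 covers {devops, Kafka, mobile, frontend, UX, QA, backend, testing} — 8 skills.
No choice of 2 candidates does better; here ML is left uncovered.

8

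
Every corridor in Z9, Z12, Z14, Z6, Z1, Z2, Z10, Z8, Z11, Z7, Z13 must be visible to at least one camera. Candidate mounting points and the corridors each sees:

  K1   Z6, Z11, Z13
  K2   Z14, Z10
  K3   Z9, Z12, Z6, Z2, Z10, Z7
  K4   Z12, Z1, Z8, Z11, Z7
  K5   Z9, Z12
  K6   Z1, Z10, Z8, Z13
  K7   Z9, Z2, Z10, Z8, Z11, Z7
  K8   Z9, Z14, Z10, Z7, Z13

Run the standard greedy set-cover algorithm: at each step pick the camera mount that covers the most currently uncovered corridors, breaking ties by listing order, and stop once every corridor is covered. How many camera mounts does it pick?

Pick 1: K3 covers 6 new corridors (Z9, Z12, Z6, Z2, Z10, Z7).
Pick 2: K4 covers 3 new corridors (Z1, Z8, Z11).
Pick 3: K8 covers 2 new corridors (Z14, Z13).
Greedy uses 3 camera mounts.

3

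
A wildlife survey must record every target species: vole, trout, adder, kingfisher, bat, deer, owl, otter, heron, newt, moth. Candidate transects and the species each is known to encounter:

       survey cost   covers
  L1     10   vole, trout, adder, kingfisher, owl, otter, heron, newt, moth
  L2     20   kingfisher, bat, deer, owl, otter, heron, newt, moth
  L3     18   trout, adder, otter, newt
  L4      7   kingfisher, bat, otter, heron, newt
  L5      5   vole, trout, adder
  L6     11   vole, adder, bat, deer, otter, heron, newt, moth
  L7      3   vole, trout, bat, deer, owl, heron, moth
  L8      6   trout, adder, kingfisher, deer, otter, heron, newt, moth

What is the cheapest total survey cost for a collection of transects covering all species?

L7, L8 cover every species at survey cost 3 + 6 = 9.
Any cover uses at least 2 transects; among all covering selections none totals below 9.

9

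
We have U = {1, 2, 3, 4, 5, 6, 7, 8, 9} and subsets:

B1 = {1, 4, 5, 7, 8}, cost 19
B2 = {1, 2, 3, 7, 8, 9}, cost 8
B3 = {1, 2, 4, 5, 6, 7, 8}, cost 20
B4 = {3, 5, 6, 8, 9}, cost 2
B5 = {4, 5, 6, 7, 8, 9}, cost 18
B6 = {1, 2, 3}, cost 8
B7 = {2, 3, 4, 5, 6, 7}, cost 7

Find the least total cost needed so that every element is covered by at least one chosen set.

B2, B7 cover every element at cost 8 + 7 = 15.
Any cover uses at least 2 sets; among all covering selections none totals below 15.
Greedy by coverage-per-cost would pick B4, B7, B2 for 17 — worse than the optimum 15.

15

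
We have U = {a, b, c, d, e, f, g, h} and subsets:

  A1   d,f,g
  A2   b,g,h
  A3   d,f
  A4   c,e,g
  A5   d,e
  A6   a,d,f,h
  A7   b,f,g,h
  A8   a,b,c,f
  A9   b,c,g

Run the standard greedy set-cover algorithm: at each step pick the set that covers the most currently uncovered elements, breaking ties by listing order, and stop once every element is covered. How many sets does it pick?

Pick 1: A6 covers 4 new elements (a, d, f, h).
Pick 2: A4 covers 3 new elements (c, e, g).
Pick 3: A2 covers 1 new elements (b).
Greedy uses 3 sets.

3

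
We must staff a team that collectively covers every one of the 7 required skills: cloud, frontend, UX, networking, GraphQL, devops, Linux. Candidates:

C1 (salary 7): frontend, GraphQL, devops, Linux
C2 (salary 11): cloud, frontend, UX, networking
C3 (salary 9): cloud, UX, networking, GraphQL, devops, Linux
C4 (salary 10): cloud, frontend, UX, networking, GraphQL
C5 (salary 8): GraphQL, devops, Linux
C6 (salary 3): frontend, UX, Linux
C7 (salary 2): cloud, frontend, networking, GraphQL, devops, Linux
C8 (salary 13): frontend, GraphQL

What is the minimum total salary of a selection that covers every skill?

C6, C7 cover every skill at salary 3 + 2 = 5.
Any cover uses at least 2 candidates; among all covering selections none totals below 5.

5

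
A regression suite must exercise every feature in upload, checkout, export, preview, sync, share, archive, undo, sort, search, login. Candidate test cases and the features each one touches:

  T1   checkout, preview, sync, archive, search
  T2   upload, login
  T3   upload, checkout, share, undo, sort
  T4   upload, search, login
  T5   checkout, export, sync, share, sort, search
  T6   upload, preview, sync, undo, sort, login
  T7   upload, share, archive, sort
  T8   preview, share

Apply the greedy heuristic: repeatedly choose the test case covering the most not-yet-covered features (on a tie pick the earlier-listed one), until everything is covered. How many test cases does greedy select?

Pick 1: T5 covers 6 new features (checkout, export, sync, share, sort, search).
Pick 2: T6 covers 4 new features (upload, preview, undo, login).
Pick 3: T1 covers 1 new features (archive).
Greedy uses 3 test cases.

3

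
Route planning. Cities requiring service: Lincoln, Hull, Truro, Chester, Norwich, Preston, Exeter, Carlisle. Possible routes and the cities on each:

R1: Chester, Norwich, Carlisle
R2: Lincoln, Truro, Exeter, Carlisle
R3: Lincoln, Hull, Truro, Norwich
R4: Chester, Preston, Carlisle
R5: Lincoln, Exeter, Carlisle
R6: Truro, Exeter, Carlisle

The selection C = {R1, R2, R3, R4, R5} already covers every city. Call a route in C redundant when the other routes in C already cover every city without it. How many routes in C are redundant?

3

Drop R1: the rest still cover every city — redundant.
Drop R2: the rest still cover every city — redundant.
Drop R3: Hull uncovered — not redundant.
Drop R4: Preston uncovered — not redundant.
Drop R5: the rest still cover every city — redundant.
3 redundant: R1, R2, R5.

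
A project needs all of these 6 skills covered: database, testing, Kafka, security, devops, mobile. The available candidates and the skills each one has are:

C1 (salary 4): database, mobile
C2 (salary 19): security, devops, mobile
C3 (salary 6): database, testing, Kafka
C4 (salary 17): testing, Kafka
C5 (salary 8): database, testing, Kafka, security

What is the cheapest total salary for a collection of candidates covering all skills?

C2, C3 cover every skill at salary 19 + 6 = 25.
Any cover uses at least 2 candidates; among all covering selections none totals below 25.
Greedy by coverage-per-salary would pick C1, C5, C2 for 31 — worse than the optimum 25.

25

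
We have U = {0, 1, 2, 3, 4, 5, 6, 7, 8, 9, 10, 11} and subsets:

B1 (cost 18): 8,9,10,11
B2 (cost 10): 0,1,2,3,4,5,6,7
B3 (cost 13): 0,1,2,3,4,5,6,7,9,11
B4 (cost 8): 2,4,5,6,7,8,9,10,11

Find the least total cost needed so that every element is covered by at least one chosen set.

B2, B4 cover every element at cost 10 + 8 = 18.
Any cover uses at least 2 sets; among all covering selections none totals below 18.

18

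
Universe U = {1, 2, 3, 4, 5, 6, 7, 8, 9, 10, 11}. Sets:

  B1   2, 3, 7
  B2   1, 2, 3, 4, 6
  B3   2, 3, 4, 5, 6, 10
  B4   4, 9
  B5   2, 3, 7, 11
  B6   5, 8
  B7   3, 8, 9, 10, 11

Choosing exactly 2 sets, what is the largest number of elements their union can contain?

Choosing B2, B7 covers {1, 2, 3, 4, 6, 8, 9, 10, 11} — 9 elements.
No choice of 2 sets does better; here 5, 7 are left uncovered.

9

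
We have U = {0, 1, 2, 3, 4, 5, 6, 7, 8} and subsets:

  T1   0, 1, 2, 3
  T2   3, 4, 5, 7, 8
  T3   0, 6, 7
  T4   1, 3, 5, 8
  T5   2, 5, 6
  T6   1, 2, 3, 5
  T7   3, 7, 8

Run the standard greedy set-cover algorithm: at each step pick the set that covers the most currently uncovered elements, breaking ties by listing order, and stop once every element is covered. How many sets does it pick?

3

Pick 1: T2 covers 5 new elements (3, 4, 5, 7, 8).
Pick 2: T1 covers 3 new elements (0, 1, 2).
Pick 3: T3 covers 1 new elements (6).
Greedy uses 3 sets.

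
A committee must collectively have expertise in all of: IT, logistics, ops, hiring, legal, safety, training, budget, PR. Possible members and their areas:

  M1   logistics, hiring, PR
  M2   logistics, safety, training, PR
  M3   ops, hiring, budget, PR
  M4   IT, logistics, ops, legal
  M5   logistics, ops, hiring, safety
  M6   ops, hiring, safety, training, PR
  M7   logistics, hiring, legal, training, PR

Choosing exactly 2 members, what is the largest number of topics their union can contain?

Choosing M4, M6 covers {IT, logistics, ops, hiring, legal, safety, training, PR} — 8 topics.
No choice of 2 members does better; here budget is left uncovered.

8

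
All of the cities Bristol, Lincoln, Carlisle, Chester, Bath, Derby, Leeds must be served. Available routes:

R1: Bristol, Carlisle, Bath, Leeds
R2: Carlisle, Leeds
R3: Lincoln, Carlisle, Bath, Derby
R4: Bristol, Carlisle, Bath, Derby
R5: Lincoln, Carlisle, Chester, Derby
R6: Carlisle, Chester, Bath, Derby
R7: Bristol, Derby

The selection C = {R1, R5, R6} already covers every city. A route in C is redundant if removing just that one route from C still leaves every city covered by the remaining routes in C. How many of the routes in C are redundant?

1

Drop R1: Bristol, Leeds uncovered — not redundant.
Drop R5: Lincoln uncovered — not redundant.
Drop R6: the rest still cover every city — redundant.
1 redundant: R6.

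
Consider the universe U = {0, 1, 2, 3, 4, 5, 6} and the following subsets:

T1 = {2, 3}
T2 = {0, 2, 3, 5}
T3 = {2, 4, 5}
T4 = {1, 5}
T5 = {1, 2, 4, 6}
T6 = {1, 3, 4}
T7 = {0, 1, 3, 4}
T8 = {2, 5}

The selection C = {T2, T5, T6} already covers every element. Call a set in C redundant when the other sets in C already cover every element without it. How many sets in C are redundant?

Drop T2: 0, 5 uncovered — not redundant.
Drop T5: 6 uncovered — not redundant.
Drop T6: the rest still cover every element — redundant.
1 redundant: T6.

1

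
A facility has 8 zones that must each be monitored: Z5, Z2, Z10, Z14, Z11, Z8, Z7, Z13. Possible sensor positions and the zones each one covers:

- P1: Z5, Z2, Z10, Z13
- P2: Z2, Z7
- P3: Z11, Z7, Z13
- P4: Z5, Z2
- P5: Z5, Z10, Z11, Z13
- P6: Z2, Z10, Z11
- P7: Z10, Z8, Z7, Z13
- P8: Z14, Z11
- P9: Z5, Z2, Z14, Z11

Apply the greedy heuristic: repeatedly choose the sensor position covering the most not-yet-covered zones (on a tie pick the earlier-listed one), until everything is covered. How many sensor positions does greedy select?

Pick 1: P1 covers 4 new zones (Z5, Z2, Z10, Z13).
Pick 2: P3 covers 2 new zones (Z11, Z7).
Pick 3: P7 covers 1 new zones (Z8).
Pick 4: P8 covers 1 new zones (Z14).
Greedy uses 4 sensor positions. (The true minimum is 2.)

4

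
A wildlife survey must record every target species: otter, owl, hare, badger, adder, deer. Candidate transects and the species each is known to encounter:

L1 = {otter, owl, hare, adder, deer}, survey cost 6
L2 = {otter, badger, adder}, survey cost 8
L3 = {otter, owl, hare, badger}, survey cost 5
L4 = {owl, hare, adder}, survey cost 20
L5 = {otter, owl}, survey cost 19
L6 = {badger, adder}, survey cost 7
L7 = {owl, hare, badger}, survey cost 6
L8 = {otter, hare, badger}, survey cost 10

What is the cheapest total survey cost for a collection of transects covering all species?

11

L1, L3 cover every species at survey cost 6 + 5 = 11.
Any cover uses at least 2 transects; among all covering selections none totals below 11.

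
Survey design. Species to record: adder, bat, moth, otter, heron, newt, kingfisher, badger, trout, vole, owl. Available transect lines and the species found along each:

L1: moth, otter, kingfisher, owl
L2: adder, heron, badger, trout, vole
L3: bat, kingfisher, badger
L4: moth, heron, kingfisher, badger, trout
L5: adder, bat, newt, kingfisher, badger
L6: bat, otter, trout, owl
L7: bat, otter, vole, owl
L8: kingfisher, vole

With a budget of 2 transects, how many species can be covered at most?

Choosing L1, L2 covers {adder, moth, otter, heron, kingfisher, badger, trout, vole, owl} — 9 species.
No choice of 2 transects does better; here bat, newt are left uncovered.

9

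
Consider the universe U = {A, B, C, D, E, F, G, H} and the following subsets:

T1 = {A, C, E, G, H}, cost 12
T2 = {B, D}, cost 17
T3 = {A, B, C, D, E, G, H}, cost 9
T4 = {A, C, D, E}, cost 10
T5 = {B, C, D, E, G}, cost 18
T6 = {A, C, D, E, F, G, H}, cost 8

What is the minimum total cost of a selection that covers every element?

T3, T6 cover every element at cost 9 + 8 = 17.
Any cover uses at least 2 sets; among all covering selections none totals below 17.

17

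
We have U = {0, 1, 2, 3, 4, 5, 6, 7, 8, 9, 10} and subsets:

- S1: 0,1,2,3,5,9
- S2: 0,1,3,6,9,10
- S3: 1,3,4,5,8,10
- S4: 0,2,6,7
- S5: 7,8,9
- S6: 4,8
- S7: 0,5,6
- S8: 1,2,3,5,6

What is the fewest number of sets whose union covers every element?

3

S1, S3, S4 together cover {0, 1, 2, 3, 4, 5, 6, 7, 8, 9, 10} — every element.
No 2 of the 8 sets cover everything (all 28 pairs fall short), so 3 is minimum.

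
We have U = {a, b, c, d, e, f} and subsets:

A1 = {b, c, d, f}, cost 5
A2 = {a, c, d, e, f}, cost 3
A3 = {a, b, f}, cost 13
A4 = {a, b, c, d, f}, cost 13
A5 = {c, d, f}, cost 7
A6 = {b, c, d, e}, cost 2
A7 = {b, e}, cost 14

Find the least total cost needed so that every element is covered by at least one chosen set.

A2, A6 cover every element at cost 3 + 2 = 5.
Any cover uses at least 2 sets; among all covering selections none totals below 5.

5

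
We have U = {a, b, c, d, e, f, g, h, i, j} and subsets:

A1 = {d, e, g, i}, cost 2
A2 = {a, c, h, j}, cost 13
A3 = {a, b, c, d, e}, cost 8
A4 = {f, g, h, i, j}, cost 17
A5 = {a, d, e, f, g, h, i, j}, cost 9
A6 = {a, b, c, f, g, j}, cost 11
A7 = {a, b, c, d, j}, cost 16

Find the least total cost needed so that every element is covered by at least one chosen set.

A3, A5 cover every element at cost 8 + 9 = 17.
Any cover uses at least 2 sets; among all covering selections none totals below 17.
Greedy by coverage-per-cost would pick A1, A6, A5 for 22 — worse than the optimum 17.

17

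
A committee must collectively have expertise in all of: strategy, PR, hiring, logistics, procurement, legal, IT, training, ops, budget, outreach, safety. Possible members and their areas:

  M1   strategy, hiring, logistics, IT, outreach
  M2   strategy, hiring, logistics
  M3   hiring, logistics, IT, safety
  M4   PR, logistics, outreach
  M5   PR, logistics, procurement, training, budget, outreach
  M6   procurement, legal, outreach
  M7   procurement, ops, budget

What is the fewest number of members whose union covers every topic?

M1, M3, M5, M6, M7 together cover {strategy, PR, hiring, logistics, procurement, legal, IT, training, ops, budget, outreach, safety} — every topic.
No 4 of the 7 members cover everything (all 35 size-4 selections fall short), so 5 is minimum.

5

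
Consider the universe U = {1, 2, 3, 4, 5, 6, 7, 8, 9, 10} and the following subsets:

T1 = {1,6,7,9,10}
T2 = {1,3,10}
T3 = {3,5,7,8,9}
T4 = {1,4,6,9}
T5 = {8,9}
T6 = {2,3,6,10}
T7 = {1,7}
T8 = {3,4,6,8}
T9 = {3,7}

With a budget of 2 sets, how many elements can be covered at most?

8

Choosing T1, T3 covers {1, 3, 5, 6, 7, 8, 9, 10} — 8 elements.
No choice of 2 sets does better; here 2, 4 are left uncovered.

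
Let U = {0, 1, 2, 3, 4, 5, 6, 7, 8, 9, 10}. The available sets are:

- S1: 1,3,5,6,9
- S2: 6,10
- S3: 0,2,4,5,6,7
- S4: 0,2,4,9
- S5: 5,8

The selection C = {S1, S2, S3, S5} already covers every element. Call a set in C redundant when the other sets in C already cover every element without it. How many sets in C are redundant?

Drop S1: 1, 3, 9 uncovered — not redundant.
Drop S2: 10 uncovered — not redundant.
Drop S3: 0, 2, 4, 7 uncovered — not redundant.
Drop S5: 8 uncovered — not redundant.
None of the sets in C is redundant.

0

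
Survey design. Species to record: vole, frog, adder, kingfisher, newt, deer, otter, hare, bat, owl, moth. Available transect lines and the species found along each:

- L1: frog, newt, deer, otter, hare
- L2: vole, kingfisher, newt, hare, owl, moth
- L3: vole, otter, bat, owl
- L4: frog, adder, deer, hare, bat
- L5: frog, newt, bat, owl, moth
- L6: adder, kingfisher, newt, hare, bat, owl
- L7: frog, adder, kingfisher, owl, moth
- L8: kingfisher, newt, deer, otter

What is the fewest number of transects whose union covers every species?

3

L1, L2, L4 together cover {vole, frog, adder, kingfisher, newt, deer, otter, hare, bat, owl, moth} — every species.
No 2 of the 8 transects cover everything (all 28 pairs fall short), so 3 is minimum.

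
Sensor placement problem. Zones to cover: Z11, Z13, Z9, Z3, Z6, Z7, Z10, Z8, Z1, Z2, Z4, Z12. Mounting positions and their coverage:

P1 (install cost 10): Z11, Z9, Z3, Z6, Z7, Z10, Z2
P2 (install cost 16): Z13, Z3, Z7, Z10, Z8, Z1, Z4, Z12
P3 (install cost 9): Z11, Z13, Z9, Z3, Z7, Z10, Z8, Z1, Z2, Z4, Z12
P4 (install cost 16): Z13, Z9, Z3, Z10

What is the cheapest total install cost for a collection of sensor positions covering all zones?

P1, P3 cover every zone at install cost 10 + 9 = 19.
Any cover uses at least 2 sensor positions; among all covering selections none totals below 19.

19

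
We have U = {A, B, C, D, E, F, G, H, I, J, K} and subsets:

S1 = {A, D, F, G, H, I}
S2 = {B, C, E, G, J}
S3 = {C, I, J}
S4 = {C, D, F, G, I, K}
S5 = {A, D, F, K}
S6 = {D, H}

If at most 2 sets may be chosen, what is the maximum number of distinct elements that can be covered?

10

Choosing S1, S2 covers {A, B, C, D, E, F, G, H, I, J} — 10 elements.
No choice of 2 sets does better; here K is left uncovered.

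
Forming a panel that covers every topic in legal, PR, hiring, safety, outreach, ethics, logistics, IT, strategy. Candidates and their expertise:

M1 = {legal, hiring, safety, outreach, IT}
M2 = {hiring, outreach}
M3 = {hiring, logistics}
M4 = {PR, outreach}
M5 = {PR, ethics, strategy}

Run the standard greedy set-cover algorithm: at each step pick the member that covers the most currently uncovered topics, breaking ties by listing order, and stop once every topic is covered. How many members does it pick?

Pick 1: M1 covers 5 new topics (legal, hiring, safety, outreach, IT).
Pick 2: M5 covers 3 new topics (PR, ethics, strategy).
Pick 3: M3 covers 1 new topics (logistics).
Greedy uses 3 members.

3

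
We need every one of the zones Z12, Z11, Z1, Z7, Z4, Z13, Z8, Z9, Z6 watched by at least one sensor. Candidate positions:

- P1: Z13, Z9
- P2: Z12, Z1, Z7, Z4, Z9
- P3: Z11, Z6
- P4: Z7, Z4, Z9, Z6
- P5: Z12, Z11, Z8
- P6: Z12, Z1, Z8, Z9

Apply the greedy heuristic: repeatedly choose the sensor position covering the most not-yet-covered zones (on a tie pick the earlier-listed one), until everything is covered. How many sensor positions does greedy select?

Pick 1: P2 covers 5 new zones (Z12, Z1, Z7, Z4, Z9).
Pick 2: P3 covers 2 new zones (Z11, Z6).
Pick 3: P1 covers 1 new zones (Z13).
Pick 4: P5 covers 1 new zones (Z8).
Greedy uses 4 sensor positions.

4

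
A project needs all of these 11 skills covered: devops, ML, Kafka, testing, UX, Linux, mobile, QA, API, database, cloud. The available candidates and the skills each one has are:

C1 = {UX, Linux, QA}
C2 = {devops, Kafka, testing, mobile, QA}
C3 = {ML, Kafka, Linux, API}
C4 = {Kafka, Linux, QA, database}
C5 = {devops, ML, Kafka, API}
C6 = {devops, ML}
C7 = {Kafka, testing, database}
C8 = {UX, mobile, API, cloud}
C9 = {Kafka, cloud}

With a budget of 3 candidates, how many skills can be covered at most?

Choosing C2, C3, C8 covers {devops, ML, Kafka, testing, UX, Linux, mobile, QA, API, cloud} — 10 skills.
No choice of 3 candidates does better; here database is left uncovered.

10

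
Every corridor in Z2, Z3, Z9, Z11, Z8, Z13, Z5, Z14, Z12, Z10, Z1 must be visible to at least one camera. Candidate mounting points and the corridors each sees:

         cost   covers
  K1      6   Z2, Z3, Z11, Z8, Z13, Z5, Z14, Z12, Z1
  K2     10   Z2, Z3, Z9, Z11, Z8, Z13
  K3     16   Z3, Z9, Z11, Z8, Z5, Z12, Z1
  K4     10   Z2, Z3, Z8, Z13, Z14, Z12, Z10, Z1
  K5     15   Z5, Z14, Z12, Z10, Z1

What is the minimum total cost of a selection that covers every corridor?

K2, K5 cover every corridor at cost 10 + 15 = 25.
Any cover uses at least 2 camera mounts; among all covering selections none totals below 25.
Greedy by coverage-per-cost would pick K1, K2, K4 for 26 — worse than the optimum 25.

25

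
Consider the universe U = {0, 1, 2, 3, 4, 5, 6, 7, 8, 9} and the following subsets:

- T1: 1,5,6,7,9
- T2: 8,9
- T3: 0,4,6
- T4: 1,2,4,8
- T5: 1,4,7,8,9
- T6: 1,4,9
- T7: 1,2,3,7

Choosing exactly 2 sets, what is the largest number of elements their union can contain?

Choosing T1, T4 covers {1, 2, 4, 5, 6, 7, 8, 9} — 8 elements.
No choice of 2 sets does better; here 0, 3 are left uncovered.

8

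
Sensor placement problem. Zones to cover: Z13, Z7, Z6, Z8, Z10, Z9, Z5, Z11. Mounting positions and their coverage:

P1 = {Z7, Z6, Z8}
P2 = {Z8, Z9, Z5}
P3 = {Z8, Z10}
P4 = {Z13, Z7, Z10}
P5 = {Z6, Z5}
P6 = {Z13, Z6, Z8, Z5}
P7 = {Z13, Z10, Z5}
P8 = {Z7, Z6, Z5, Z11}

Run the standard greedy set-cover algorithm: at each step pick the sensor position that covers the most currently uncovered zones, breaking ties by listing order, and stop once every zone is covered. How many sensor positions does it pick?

Pick 1: P6 covers 4 new zones (Z13, Z6, Z8, Z5).
Pick 2: P4 covers 2 new zones (Z7, Z10).
Pick 3: P2 covers 1 new zones (Z9).
Pick 4: P8 covers 1 new zones (Z11).
Greedy uses 4 sensor positions. (The true minimum is 3.)

4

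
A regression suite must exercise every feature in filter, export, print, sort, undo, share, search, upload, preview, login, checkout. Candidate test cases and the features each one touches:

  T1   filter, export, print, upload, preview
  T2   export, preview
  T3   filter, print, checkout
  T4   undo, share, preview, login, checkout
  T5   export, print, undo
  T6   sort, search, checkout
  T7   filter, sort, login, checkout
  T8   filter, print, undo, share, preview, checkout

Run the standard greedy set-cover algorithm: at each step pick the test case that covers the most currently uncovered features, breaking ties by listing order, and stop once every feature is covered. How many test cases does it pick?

4

Pick 1: T8 covers 6 new features (filter, print, undo, share, preview, checkout).
Pick 2: T1 covers 2 new features (export, upload).
Pick 3: T6 covers 2 new features (sort, search).
Pick 4: T4 covers 1 new features (login).
Greedy uses 4 test cases. (The true minimum is 3.)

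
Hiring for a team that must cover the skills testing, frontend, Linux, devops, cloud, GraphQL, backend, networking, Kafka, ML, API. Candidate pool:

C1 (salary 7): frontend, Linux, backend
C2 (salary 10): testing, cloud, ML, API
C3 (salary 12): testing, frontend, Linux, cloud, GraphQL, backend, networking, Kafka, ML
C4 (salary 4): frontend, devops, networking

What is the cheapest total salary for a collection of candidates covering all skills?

26

C2, C3, C4 cover every skill at salary 10 + 12 + 4 = 26.
Any cover uses at least 3 candidates; among all covering selections none totals below 26.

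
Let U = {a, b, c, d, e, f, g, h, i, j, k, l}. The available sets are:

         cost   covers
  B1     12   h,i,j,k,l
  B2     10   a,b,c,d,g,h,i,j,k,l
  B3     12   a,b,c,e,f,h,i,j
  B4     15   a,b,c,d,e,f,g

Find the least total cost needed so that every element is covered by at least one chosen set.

22

B2, B3 cover every element at cost 10 + 12 = 22.
Any cover uses at least 2 sets; among all covering selections none totals below 22.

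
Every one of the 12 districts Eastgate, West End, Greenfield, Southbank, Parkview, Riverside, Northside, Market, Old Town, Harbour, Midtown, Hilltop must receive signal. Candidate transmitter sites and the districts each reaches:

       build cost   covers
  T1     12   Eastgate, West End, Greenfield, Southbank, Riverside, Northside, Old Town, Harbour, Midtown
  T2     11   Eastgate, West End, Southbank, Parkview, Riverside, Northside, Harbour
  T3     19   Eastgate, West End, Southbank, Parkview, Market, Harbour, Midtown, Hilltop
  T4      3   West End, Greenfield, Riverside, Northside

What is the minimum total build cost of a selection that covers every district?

31

T1, T3 cover every district at build cost 12 + 19 = 31.
Any cover uses at least 2 transmitter sites; among all covering selections none totals below 31.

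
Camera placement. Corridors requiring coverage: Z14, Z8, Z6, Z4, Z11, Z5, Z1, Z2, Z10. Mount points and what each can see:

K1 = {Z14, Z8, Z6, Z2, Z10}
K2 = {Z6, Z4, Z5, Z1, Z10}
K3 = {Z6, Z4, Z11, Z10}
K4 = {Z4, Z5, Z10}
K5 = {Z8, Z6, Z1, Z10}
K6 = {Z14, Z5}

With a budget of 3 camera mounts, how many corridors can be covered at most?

Choosing K1, K2, K3 covers {Z14, Z8, Z6, Z4, Z11, Z5, Z1, Z2, Z10} — 9 corridors.
That is all 9 corridors.

9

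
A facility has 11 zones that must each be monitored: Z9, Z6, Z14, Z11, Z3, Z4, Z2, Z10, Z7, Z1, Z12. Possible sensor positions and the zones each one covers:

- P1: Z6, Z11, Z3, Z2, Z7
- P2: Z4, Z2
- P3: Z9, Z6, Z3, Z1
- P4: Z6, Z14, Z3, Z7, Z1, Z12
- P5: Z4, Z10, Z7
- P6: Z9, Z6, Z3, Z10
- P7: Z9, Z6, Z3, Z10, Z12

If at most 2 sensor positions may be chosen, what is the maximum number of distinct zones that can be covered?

8

Choosing P1, P4 covers {Z6, Z14, Z11, Z3, Z2, Z7, Z1, Z12} — 8 zones.
No choice of 2 sensor positions does better; here Z9, Z4, Z10 are left uncovered.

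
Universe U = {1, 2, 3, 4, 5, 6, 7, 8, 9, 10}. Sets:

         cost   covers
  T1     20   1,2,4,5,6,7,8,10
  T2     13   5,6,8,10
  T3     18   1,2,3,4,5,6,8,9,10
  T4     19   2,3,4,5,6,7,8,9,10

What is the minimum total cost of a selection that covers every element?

T3, T4 cover every element at cost 18 + 19 = 37.
Any cover uses at least 2 sets; among all covering selections none totals below 37.

37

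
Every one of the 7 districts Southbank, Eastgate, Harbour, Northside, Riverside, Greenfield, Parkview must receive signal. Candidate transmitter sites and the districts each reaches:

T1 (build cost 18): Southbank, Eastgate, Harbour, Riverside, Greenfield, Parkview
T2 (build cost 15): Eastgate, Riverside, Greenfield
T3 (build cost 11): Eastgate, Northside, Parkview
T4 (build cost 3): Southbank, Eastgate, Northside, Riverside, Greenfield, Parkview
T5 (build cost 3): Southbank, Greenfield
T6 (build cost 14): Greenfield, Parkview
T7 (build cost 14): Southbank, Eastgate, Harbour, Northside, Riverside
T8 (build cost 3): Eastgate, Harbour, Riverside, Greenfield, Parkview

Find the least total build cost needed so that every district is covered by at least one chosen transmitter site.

6

T4, T8 cover every district at build cost 3 + 3 = 6.
Any cover uses at least 2 transmitter sites; among all covering selections none totals below 6.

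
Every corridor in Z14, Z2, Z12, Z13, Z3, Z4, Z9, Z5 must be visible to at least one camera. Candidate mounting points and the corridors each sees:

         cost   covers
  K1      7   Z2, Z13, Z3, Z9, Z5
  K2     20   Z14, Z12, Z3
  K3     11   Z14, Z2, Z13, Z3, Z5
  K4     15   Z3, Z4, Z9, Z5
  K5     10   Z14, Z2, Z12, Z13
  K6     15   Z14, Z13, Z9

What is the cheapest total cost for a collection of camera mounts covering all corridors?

25

K4, K5 cover every corridor at cost 15 + 10 = 25.
Any cover uses at least 2 camera mounts; among all covering selections none totals below 25.
Greedy by coverage-per-cost would pick K1, K5, K4 for 32 — worse than the optimum 25.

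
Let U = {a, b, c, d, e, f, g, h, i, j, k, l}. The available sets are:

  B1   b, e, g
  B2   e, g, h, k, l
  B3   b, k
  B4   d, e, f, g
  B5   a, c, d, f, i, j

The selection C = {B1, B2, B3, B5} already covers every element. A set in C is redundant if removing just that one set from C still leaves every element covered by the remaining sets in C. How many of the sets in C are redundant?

2

Drop B1: the rest still cover every element — redundant.
Drop B2: h, l uncovered — not redundant.
Drop B3: the rest still cover every element — redundant.
Drop B5: a, c, d, f, … uncovered — not redundant.
2 redundant: B1, B3.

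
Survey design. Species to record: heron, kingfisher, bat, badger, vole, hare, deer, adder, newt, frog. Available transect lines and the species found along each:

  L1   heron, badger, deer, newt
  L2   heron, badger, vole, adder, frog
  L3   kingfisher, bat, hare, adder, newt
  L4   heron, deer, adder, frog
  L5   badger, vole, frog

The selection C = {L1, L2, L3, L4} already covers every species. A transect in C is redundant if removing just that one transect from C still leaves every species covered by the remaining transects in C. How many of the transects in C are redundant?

2

Drop L1: the rest still cover every species — redundant.
Drop L2: vole uncovered — not redundant.
Drop L3: kingfisher, bat, hare uncovered — not redundant.
Drop L4: the rest still cover every species — redundant.
2 redundant: L1, L4.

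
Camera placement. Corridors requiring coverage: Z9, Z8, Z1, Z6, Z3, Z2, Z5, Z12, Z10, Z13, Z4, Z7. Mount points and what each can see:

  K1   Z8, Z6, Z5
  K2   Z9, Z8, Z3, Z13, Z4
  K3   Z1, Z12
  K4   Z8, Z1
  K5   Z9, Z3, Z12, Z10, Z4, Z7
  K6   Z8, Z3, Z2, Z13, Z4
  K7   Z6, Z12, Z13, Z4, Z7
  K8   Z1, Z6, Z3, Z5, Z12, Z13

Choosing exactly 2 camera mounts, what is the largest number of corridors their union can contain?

Choosing K5, K8 covers {Z9, Z1, Z6, Z3, Z5, Z12, Z10, Z13, Z4, Z7} — 10 corridors.
No choice of 2 camera mounts does better; here Z8, Z2 are left uncovered.

10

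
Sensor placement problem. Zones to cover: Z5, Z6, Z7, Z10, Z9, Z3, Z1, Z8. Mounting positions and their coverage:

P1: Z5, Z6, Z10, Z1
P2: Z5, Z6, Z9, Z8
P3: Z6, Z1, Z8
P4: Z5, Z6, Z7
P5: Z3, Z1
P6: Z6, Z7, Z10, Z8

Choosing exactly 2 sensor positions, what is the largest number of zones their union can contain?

6

Choosing P1, P2 covers {Z5, Z6, Z10, Z9, Z1, Z8} — 6 zones.
No choice of 2 sensor positions does better; here Z7, Z3 are left uncovered.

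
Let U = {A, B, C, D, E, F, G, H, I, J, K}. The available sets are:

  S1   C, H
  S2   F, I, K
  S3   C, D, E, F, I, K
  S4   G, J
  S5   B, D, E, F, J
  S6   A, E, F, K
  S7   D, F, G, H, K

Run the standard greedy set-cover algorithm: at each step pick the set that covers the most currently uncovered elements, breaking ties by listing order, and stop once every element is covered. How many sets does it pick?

Pick 1: S3 covers 6 new elements (C, D, E, F, I, K).
Pick 2: S4 covers 2 new elements (G, J).
Pick 3: S1 covers 1 new elements (H).
Pick 4: S5 covers 1 new elements (B).
Pick 5: S6 covers 1 new elements (A).
Greedy uses 5 sets. (The true minimum is 4.)

5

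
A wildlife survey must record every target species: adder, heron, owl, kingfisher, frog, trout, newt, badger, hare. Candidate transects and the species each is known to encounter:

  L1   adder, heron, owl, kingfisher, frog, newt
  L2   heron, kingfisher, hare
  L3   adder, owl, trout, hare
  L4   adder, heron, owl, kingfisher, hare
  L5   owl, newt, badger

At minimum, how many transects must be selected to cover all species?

3

L1, L3, L5 together cover {adder, heron, owl, kingfisher, frog, trout, newt, badger, hare} — every species.
No 2 of the 5 transects cover everything (all 10 pairs fall short), so 3 is minimum.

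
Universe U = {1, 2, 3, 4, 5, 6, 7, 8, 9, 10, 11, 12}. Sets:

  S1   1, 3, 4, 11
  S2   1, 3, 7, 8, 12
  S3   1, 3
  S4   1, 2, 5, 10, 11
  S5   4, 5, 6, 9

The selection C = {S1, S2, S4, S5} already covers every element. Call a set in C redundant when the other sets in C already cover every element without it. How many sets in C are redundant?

1

Drop S1: the rest still cover every element — redundant.
Drop S2: 7, 8, 12 uncovered — not redundant.
Drop S4: 2, 10 uncovered — not redundant.
Drop S5: 6, 9 uncovered — not redundant.
1 redundant: S1.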